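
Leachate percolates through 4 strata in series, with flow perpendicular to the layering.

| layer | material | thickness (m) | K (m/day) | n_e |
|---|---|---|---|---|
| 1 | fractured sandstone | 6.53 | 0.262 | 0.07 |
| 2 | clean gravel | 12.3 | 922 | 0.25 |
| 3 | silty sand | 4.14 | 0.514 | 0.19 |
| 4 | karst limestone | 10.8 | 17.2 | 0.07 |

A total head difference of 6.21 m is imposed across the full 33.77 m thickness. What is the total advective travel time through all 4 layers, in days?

With flow normal to the layers, continuity requires the same specific discharge q through every layer.
Σ(b_i/K_i) = 6.53/0.262 + 12.3/922 + 4.14/0.514 + 10.8/17.2 = 33.62 d.
q = Δh / Σ(b_i/K_i) = 6.21 / 33.62 = 0.1847 m/day.
In each layer the seepage velocity is v_i = q/n_i, so the layer transit time is t_i = b_i·n_i / q:
  layer 1 (fractured sandstone): t_1 = 6.53 × 0.07 / 0.1847 = 2.475 d
  layer 2 (clean gravel): t_2 = 12.3 × 0.25 / 0.1847 = 16.65 d
  layer 3 (silty sand): t_3 = 4.14 × 0.19 / 0.1847 = 4.258 d
  layer 4 (karst limestone): t_4 = 10.8 × 0.07 / 0.1847 = 4.093 d
Total t = Σ t_i = 27.47 days.

27.5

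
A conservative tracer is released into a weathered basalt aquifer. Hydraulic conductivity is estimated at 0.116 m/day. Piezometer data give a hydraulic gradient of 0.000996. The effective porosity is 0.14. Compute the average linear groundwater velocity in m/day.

0.000825

Hydraulic gradient i = 0.000996.
Darcy flux q = K · i = 0.1160 × 0.0009960 = 0.0001155 m/day.
Seepage velocity v = q / n_e = 0.0001155 / 0.14 = 0.0008253 m/day.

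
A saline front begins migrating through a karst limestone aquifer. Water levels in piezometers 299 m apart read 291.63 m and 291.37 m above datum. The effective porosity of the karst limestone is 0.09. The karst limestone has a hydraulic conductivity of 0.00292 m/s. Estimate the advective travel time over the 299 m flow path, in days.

123

Convert K: 0.00292 m/s × 86400 = 252.3 m/day.
Hydraulic gradient i = (291.63 − 291.37) / 299 = 0.26 / 299 = 0.0008696.
Darcy flux q = K · i = 252.3 × 0.0008696 = 0.2194 m/day.
Seepage velocity v = q / n_e = 0.2194 / 0.09 = 2.438 m/day.
Travel time t = L / v = 299 / 2.438 = 122.7 days.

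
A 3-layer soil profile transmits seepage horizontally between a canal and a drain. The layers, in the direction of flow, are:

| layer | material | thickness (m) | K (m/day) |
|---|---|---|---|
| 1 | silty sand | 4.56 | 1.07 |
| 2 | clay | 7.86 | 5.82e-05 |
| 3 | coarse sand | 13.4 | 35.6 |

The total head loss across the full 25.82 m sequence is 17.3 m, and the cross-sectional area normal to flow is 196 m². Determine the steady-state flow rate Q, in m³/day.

Flow is perpendicular to layering, so the layers act in series and the equivalent K is the thickness-weighted harmonic mean.
Total thickness L = 4.56 + 7.86 + 13.4 = 25.82 m.
Σ(b_i/K_i) = 4.56/1.07 + 7.86/5.82e-05 + 13.4/35.6 = 1.351e+05 d.
K_eq = L / Σ(b_i/K_i) = 25.82 / 1.351e+05 = 0.0001912 m/day.
Q = K_eq · A · (Δh/L) = 0.0001912 × 196 × (17.3/25.82) = 0.02511 m³/day.

0.0251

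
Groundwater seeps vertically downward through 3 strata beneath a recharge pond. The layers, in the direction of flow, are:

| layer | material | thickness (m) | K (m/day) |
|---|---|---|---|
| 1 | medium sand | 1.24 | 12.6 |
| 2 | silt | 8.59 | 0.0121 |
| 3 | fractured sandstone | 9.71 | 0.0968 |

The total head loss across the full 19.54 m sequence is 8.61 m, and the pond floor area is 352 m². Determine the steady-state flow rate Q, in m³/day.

Flow is perpendicular to layering, so the layers act in series and the equivalent K is the thickness-weighted harmonic mean.
Total thickness L = 1.24 + 8.59 + 9.71 = 19.54 m.
Σ(b_i/K_i) = 1.24/12.6 + 8.59/0.0121 + 9.71/0.0968 = 810.3 d.
K_eq = L / Σ(b_i/K_i) = 19.54 / 810.3 = 0.02411 m/day.
Q = K_eq · A · (Δh/L) = 0.02411 × 352 × (8.61/19.54) = 3.740 m³/day.

3.74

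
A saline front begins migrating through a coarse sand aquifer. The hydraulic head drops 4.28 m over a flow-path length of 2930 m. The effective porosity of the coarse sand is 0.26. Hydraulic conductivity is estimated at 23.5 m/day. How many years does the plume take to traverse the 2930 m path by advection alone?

Hydraulic gradient i = Δh / L = 4.28 / 2930 = 0.001461.
Darcy flux q = K · i = 23.50 × 0.001461 = 0.03433 m/day.
Seepage velocity v = q / n_e = 0.03433 / 0.26 = 0.1320 m/day.
Travel time t = L / v = 2930 / 0.1320 = 22192 days = 60.76 years.

60.8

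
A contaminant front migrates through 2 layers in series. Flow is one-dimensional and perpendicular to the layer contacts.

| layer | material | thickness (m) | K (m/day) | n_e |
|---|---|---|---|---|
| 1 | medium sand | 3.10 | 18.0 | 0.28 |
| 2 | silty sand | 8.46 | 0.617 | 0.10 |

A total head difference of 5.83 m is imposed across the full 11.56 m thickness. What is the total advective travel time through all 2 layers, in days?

4.08

With flow normal to the layers, continuity requires the same specific discharge q through every layer.
Σ(b_i/K_i) = 3.10/18.0 + 8.46/0.617 = 13.88 d.
q = Δh / Σ(b_i/K_i) = 5.83 / 13.88 = 0.4199 m/day.
In each layer the seepage velocity is v_i = q/n_i, so the layer transit time is t_i = b_i·n_i / q:
  layer 1 (medium sand): t_1 = 3.10 × 0.28 / 0.4199 = 2.067 d
  layer 2 (silty sand): t_2 = 8.46 × 0.10 / 0.4199 = 2.015 d
Total t = Σ t_i = 4.082 days.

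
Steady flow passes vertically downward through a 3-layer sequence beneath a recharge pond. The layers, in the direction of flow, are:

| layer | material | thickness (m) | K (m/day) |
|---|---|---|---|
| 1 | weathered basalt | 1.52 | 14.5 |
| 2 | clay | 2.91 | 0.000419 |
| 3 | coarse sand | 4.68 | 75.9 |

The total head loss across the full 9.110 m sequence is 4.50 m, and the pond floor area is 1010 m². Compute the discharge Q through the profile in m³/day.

0.654

Flow is perpendicular to layering, so the layers act in series and the equivalent K is the thickness-weighted harmonic mean.
Total thickness L = 1.52 + 2.91 + 4.68 = 9.110 m.
Σ(b_i/K_i) = 1.52/14.5 + 2.91/0.000419 + 4.68/75.9 = 6945 d.
K_eq = L / Σ(b_i/K_i) = 9.110 / 6945 = 0.001312 m/day.
Q = K_eq · A · (Δh/L) = 0.001312 × 1010 × (4.50/9.110) = 0.6544 m³/day.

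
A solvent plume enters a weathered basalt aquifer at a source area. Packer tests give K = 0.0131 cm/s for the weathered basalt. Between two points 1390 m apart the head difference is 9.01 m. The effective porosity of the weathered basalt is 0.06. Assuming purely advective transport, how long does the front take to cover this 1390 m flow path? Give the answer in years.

3.11

Convert K: 0.0131 cm/s × 864 = 11.32 m/day.
Hydraulic gradient i = Δh / L = 9.01 / 1390 = 0.006482.
Darcy flux q = K · i = 11.32 × 0.006482 = 0.07337 m/day.
Seepage velocity v = q / n_e = 0.07337 / 0.06 = 1.223 m/day.
Travel time t = L / v = 1390 / 1.223 = 1137 days = 3.112 years.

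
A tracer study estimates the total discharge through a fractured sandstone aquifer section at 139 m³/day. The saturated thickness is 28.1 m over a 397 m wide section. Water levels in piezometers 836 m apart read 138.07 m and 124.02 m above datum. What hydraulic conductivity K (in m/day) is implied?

Cross-sectional area A = 397 × 28.1 = 11156 m².
Hydraulic gradient i = (138.07 − 124.02) / 836 = 14.05 / 836 = 0.01681.
From Q = K·A·i, K = Q / (A·i) = 139 / (11156 × 0.01681) = 0.7414 m/day.

0.741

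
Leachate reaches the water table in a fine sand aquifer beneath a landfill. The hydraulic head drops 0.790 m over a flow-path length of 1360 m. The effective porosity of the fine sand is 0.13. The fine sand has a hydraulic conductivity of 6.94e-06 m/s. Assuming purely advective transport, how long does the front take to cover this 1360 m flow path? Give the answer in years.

1390

Convert K: 6.94e-06 m/s × 86400 = 0.5996 m/day.
Hydraulic gradient i = Δh / L = 0.790 / 1360 = 0.0005809.
Darcy flux q = K · i = 0.5996 × 0.0005809 = 0.0003483 m/day.
Seepage velocity v = q / n_e = 0.0003483 / 0.13 = 0.002679 m/day.
Travel time t = L / v = 1360 / 0.002679 = 5.076e+05 days = 1390 years.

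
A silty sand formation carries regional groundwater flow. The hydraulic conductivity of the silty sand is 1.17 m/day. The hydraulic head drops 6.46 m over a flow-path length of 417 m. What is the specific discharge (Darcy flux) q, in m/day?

Hydraulic gradient i = Δh / L = 6.46 / 417 = 0.01549.
Specific discharge q = K · i = 1.170 × 0.01549 = 0.01813 m/day.

0.0181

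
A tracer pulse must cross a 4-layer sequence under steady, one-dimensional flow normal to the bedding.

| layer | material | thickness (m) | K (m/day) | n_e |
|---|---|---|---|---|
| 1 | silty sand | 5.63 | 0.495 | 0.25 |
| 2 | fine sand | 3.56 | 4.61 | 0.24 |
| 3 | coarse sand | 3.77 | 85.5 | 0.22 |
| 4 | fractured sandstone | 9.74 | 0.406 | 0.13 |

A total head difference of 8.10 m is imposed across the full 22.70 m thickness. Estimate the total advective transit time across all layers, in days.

19.5

With flow normal to the layers, continuity requires the same specific discharge q through every layer.
Σ(b_i/K_i) = 5.63/0.495 + 3.56/4.61 + 3.77/85.5 + 9.74/0.406 = 36.18 d.
q = Δh / Σ(b_i/K_i) = 8.10 / 36.18 = 0.2239 m/day.
In each layer the seepage velocity is v_i = q/n_i, so the layer transit time is t_i = b_i·n_i / q:
  layer 1 (silty sand): t_1 = 5.63 × 0.25 / 0.2239 = 6.287 d
  layer 2 (fine sand): t_2 = 3.56 × 0.24 / 0.2239 = 3.816 d
  layer 3 (coarse sand): t_3 = 3.77 × 0.22 / 0.2239 = 3.705 d
  layer 4 (fractured sandstone): t_4 = 9.74 × 0.13 / 0.2239 = 5.656 d
Total t = Σ t_i = 19.46 days.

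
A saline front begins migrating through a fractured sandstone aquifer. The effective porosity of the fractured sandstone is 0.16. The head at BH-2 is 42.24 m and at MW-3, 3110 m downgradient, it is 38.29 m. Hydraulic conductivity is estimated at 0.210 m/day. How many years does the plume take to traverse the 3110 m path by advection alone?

Hydraulic gradient i = (42.24 − 38.29) / 3110 = 3.95 / 3110 = 0.001270.
Darcy flux q = K · i = 0.2100 × 0.001270 = 0.0002667 m/day.
Seepage velocity v = q / n_e = 0.0002667 / 0.16 = 0.001667 m/day.
Travel time t = L / v = 3110 / 0.001667 = 1.866e+06 days = 5108 years.

5110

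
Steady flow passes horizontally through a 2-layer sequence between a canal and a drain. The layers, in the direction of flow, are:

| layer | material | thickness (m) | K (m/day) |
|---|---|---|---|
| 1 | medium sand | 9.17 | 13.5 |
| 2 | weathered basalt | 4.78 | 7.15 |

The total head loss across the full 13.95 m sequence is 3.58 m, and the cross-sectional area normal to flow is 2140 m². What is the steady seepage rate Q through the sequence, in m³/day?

5680

Flow is perpendicular to layering, so the layers act in series and the equivalent K is the thickness-weighted harmonic mean.
Total thickness L = 9.17 + 4.78 = 13.95 m.
Σ(b_i/K_i) = 9.17/13.5 + 4.78/7.15 = 1.348 d.
K_eq = L / Σ(b_i/K_i) = 13.95 / 1.348 = 10.35 m/day.
Q = K_eq · A · (Δh/L) = 10.35 × 2140 × (3.58/13.95) = 5684 m³/day.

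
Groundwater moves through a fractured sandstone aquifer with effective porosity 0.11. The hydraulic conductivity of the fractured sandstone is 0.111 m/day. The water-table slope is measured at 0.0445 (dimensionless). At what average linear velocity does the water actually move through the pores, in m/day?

0.0449

Hydraulic gradient i = 0.0445.
Darcy flux q = K · i = 0.1110 × 0.04450 = 0.004939 m/day.
Seepage velocity v = q / n_e = 0.004939 / 0.11 = 0.04490 m/day.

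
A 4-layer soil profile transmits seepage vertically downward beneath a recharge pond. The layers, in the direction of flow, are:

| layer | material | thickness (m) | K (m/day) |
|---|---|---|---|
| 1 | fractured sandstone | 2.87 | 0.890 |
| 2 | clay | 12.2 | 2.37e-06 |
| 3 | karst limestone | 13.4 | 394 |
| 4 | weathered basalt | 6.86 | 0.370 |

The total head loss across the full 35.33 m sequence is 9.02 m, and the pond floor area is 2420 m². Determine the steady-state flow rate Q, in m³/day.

Flow is perpendicular to layering, so the layers act in series and the equivalent K is the thickness-weighted harmonic mean.
Total thickness L = 2.87 + 12.2 + 13.4 + 6.86 = 35.33 m.
Σ(b_i/K_i) = 2.87/0.890 + 12.2/2.37e-06 + 13.4/394 + 6.86/0.370 = 5.148e+06 d.
K_eq = L / Σ(b_i/K_i) = 35.33 / 5.148e+06 = 6.863e-06 m/day.
Q = K_eq · A · (Δh/L) = 6.863e-06 × 2420 × (9.02/35.33) = 0.004240 m³/day.

0.00424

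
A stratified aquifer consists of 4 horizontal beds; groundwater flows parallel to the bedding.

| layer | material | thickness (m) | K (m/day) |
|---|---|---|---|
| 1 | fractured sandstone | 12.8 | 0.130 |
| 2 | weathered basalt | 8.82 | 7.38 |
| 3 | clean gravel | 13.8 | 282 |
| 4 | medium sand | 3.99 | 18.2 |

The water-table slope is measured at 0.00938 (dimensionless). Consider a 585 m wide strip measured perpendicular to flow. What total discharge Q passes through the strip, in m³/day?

Flow is parallel to layering, so each bed carries its own Darcy discharge and the transmissivities add.
Σ(K_i·b_i) = 0.130×12.8 + 7.38×8.82 + 282×13.8 + 18.2×3.99 = 4031 m²/day.
Hydraulic gradient i = 0.00938.
Q = Σ(K_i·b_i) · W · i = 4031 × 585 × 0.009380 = 22119 m³/day.

22100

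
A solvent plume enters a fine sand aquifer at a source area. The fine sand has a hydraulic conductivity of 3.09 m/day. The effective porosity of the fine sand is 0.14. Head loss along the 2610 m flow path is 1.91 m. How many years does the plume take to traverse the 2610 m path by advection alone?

Hydraulic gradient i = Δh / L = 1.91 / 2610 = 0.0007318.
Darcy flux q = K · i = 3.090 × 0.0007318 = 0.002261 m/day.
Seepage velocity v = q / n_e = 0.002261 / 0.14 = 0.01615 m/day.
Travel time t = L / v = 2610 / 0.01615 = 1.616e+05 days = 442.4 years.

442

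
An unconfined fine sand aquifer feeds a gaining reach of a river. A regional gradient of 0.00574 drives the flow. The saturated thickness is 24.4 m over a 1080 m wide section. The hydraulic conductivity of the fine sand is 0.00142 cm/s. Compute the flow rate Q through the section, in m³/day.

Convert K: 0.00142 cm/s × 864 = 1.227 m/day.
Cross-sectional area A = 1080 × 24.4 = 26352 m².
Hydraulic gradient i = 0.00574.
Darcy's law: Q = K · A · i = 1.227 × 26352 × 0.005740 = 185.6 m³/day.

186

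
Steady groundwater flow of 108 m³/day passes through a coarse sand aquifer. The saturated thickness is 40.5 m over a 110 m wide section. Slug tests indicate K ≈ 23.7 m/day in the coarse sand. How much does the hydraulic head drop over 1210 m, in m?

Cross-sectional area A = 110 × 40.5 = 4455 m².
From Q = K·A·i, i = Q / (K·A) = 108 / (23.70 × 4455) = 0.001023.
Head loss Δh = i · L = 0.001023 × 1210 = 1.238 m.

1.24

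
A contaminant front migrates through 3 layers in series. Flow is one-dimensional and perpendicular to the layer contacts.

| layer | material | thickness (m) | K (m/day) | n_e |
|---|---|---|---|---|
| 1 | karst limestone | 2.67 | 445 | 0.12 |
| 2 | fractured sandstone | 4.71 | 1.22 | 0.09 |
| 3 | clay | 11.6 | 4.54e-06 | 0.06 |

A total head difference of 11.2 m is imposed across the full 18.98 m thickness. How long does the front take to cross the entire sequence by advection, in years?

With flow normal to the layers, continuity requires the same specific discharge q through every layer.
Σ(b_i/K_i) = 2.67/445 + 4.71/1.22 + 11.6/4.54e-06 = 2.555e+06 d.
q = Δh / Σ(b_i/K_i) = 11.2 / 2.555e+06 = 4.383e-06 m/day.
In each layer the seepage velocity is v_i = q/n_i, so the layer transit time is t_i = b_i·n_i / q:
  layer 1 (karst limestone): t_1 = 2.67 × 0.12 / 4.383e-06 = 73093 d
  layer 2 (fractured sandstone): t_2 = 4.71 × 0.09 / 4.383e-06 = 96705 d
  layer 3 (clay): t_3 = 11.6 × 0.06 / 4.383e-06 = 1.588e+05 d
Total t = Σ t_i = 3.286e+05 days = 899.6 years.

900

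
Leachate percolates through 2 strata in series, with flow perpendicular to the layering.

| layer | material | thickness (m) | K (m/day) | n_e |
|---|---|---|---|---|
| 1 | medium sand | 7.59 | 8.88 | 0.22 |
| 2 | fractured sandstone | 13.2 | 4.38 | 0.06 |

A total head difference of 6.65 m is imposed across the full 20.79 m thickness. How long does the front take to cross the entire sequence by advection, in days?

1.43

With flow normal to the layers, continuity requires the same specific discharge q through every layer.
Σ(b_i/K_i) = 7.59/8.88 + 13.2/4.38 = 3.868 d.
q = Δh / Σ(b_i/K_i) = 6.65 / 3.868 = 1.719 m/day.
In each layer the seepage velocity is v_i = q/n_i, so the layer transit time is t_i = b_i·n_i / q:
  layer 1 (medium sand): t_1 = 7.59 × 0.22 / 1.719 = 0.9714 d
  layer 2 (fractured sandstone): t_2 = 13.2 × 0.06 / 1.719 = 0.4607 d
Total t = Σ t_i = 1.432 days.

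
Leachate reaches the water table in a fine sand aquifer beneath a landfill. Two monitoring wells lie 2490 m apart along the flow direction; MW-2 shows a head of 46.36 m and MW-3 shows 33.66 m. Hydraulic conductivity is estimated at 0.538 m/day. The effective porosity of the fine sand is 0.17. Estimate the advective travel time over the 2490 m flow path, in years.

Hydraulic gradient i = (46.36 − 33.66) / 2490 = 12.7 / 2490 = 0.005100.
Darcy flux q = K · i = 0.5380 × 0.005100 = 0.002744 m/day.
Seepage velocity v = q / n_e = 0.002744 / 0.17 = 0.01614 m/day.
Travel time t = L / v = 2490 / 0.01614 = 1.543e+05 days = 422.3 years.

422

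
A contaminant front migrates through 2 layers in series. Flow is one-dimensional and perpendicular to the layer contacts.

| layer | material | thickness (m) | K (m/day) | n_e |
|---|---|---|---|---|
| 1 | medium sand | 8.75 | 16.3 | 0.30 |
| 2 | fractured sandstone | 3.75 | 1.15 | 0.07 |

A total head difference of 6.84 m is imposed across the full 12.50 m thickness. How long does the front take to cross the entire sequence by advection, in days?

1.60

With flow normal to the layers, continuity requires the same specific discharge q through every layer.
Σ(b_i/K_i) = 8.75/16.3 + 3.75/1.15 = 3.798 d.
q = Δh / Σ(b_i/K_i) = 6.84 / 3.798 = 1.801 m/day.
In each layer the seepage velocity is v_i = q/n_i, so the layer transit time is t_i = b_i·n_i / q:
  layer 1 (medium sand): t_1 = 8.75 × 0.30 / 1.801 = 1.457 d
  layer 2 (fractured sandstone): t_2 = 3.75 × 0.07 / 1.801 = 0.1457 d
Total t = Σ t_i = 1.603 days.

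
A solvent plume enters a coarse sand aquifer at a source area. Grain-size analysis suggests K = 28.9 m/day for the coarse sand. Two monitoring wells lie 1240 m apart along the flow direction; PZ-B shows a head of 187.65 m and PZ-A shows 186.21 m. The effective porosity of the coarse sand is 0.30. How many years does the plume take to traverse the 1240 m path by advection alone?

Hydraulic gradient i = (187.65 − 186.21) / 1240 = 1.44 / 1240 = 0.001161.
Darcy flux q = K · i = 28.90 × 0.001161 = 0.03356 m/day.
Seepage velocity v = q / n_e = 0.03356 / 0.30 = 0.1119 m/day.
Travel time t = L / v = 1240 / 0.1119 = 11084 days = 30.35 years.

30.3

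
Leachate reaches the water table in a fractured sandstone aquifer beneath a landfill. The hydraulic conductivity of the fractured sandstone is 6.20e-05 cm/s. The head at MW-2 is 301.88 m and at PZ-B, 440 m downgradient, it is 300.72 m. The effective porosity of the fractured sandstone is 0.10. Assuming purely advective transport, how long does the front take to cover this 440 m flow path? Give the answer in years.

Convert K: 6.20e-05 cm/s × 864 = 0.05357 m/day.
Hydraulic gradient i = (301.88 − 300.72) / 440 = 1.16 / 440 = 0.002636.
Darcy flux q = K · i = 0.05357 × 0.002636 = 0.0001412 m/day.
Seepage velocity v = q / n_e = 0.0001412 / 0.10 = 0.001412 m/day.
Travel time t = L / v = 440 / 0.001412 = 3.116e+05 days = 853.0 years.

853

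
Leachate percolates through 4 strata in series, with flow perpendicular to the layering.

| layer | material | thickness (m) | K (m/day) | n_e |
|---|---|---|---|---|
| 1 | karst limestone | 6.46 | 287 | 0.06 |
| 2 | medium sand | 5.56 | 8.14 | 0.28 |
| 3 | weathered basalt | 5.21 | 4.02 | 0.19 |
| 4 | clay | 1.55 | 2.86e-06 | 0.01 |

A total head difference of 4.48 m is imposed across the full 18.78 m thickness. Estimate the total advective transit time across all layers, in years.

977

With flow normal to the layers, continuity requires the same specific discharge q through every layer.
Σ(b_i/K_i) = 6.46/287 + 5.56/8.14 + 5.21/4.02 + 1.55/2.86e-06 = 5.420e+05 d.
q = Δh / Σ(b_i/K_i) = 4.48 / 5.420e+05 = 8.266e-06 m/day.
In each layer the seepage velocity is v_i = q/n_i, so the layer transit time is t_i = b_i·n_i / q:
  layer 1 (karst limestone): t_1 = 6.46 × 0.06 / 8.266e-06 = 46889 d
  layer 2 (medium sand): t_2 = 5.56 × 0.28 / 8.266e-06 = 1.883e+05 d
  layer 3 (weathered basalt): t_3 = 5.21 × 0.19 / 8.266e-06 = 1.198e+05 d
  layer 4 (clay): t_4 = 1.55 × 0.01 / 8.266e-06 = 1875 d
Total t = Σ t_i = 3.568e+05 days = 977.0 years.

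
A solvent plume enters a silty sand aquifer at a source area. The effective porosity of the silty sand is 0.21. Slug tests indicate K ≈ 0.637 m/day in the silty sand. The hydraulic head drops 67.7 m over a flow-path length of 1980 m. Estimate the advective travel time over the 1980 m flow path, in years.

Hydraulic gradient i = Δh / L = 67.7 / 1980 = 0.03419.
Darcy flux q = K · i = 0.6370 × 0.03419 = 0.02178 m/day.
Seepage velocity v = q / n_e = 0.02178 / 0.21 = 0.1037 m/day.
Travel time t = L / v = 1980 / 0.1037 = 19091 days = 52.27 years.

52.3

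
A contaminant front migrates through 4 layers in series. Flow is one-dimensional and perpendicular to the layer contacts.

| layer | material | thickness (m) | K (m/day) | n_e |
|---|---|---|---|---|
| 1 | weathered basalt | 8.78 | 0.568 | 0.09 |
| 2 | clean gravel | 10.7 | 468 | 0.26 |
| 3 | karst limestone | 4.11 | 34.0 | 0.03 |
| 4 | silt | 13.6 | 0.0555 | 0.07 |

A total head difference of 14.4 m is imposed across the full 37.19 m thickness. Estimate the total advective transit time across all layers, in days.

84.1

With flow normal to the layers, continuity requires the same specific discharge q through every layer.
Σ(b_i/K_i) = 8.78/0.568 + 10.7/468 + 4.11/34.0 + 13.6/0.0555 = 260.6 d.
q = Δh / Σ(b_i/K_i) = 14.4 / 260.6 = 0.05525 m/day.
In each layer the seepage velocity is v_i = q/n_i, so the layer transit time is t_i = b_i·n_i / q:
  layer 1 (weathered basalt): t_1 = 8.78 × 0.09 / 0.05525 = 14.30 d
  layer 2 (clean gravel): t_2 = 10.7 × 0.26 / 0.05525 = 50.36 d
  layer 3 (karst limestone): t_3 = 4.11 × 0.03 / 0.05525 = 2.232 d
  layer 4 (silt): t_4 = 13.6 × 0.07 / 0.05525 = 17.23 d
Total t = Σ t_i = 84.12 days.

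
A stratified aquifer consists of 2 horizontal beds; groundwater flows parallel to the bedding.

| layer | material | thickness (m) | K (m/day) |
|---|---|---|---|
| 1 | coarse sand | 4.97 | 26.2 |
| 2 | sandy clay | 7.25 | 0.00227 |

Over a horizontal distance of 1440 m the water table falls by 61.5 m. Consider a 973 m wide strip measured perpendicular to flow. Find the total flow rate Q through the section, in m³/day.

Flow is parallel to layering, so each bed carries its own Darcy discharge and the transmissivities add.
Σ(K_i·b_i) = 26.2×4.97 + 0.00227×7.25 = 130.2 m²/day.
Hydraulic gradient i = Δh / L = 61.5 / 1440 = 0.04271.
Q = Σ(K_i·b_i) · W · i = 130.2 × 973 × 0.04271 = 5412 m³/day.

5410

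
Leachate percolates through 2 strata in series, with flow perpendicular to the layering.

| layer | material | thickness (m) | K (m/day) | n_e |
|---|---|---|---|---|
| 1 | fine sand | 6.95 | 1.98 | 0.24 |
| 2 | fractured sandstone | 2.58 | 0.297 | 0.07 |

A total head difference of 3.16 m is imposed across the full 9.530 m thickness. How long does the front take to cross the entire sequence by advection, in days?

With flow normal to the layers, continuity requires the same specific discharge q through every layer.
Σ(b_i/K_i) = 6.95/1.98 + 2.58/0.297 = 12.20 d.
q = Δh / Σ(b_i/K_i) = 3.16 / 12.20 = 0.2591 m/day.
In each layer the seepage velocity is v_i = q/n_i, so the layer transit time is t_i = b_i·n_i / q:
  layer 1 (fine sand): t_1 = 6.95 × 0.24 / 0.2591 = 6.438 d
  layer 2 (fractured sandstone): t_2 = 2.58 × 0.07 / 0.2591 = 0.6971 d
Total t = Σ t_i = 7.135 days.

7.14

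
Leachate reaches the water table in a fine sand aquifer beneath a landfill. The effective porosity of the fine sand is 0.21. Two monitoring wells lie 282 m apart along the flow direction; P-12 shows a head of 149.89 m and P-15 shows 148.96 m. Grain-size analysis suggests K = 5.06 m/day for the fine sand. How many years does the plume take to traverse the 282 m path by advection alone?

Hydraulic gradient i = (149.89 − 148.96) / 282 = 0.93 / 282 = 0.003298.
Darcy flux q = K · i = 5.060 × 0.003298 = 0.01669 m/day.
Seepage velocity v = q / n_e = 0.01669 / 0.21 = 0.07946 m/day.
Travel time t = L / v = 282 / 0.07946 = 3549 days = 9.716 years.

9.72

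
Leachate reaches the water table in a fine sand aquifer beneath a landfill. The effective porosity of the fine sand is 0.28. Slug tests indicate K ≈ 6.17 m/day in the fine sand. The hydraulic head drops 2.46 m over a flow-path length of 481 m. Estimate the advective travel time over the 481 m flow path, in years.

11.7

Hydraulic gradient i = Δh / L = 2.46 / 481 = 0.005114.
Darcy flux q = K · i = 6.170 × 0.005114 = 0.03156 m/day.
Seepage velocity v = q / n_e = 0.03156 / 0.28 = 0.1127 m/day.
Travel time t = L / v = 481 / 0.1127 = 4268 days = 11.69 years.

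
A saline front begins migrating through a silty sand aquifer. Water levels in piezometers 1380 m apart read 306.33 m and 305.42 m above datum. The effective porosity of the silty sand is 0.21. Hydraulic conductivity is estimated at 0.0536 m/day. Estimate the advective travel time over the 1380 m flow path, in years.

22400

Hydraulic gradient i = (306.33 − 305.42) / 1380 = 0.91 / 1380 = 0.0006594.
Darcy flux q = K · i = 0.05360 × 0.0006594 = 3.534e-05 m/day.
Seepage velocity v = q / n_e = 3.534e-05 / 0.21 = 0.0001683 m/day.
Travel time t = L / v = 1380 / 0.0001683 = 8.199e+06 days = 22448 years.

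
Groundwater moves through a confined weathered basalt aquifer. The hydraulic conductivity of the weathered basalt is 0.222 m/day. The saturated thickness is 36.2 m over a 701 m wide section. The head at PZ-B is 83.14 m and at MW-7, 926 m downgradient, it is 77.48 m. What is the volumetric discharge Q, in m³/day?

Cross-sectional area A = 701 × 36.2 = 25376 m².
Hydraulic gradient i = (83.14 − 77.48) / 926 = 5.66 / 926 = 0.006112.
Darcy's law: Q = K · A · i = 0.2220 × 25376 × 0.006112 = 34.43 m³/day.

34.4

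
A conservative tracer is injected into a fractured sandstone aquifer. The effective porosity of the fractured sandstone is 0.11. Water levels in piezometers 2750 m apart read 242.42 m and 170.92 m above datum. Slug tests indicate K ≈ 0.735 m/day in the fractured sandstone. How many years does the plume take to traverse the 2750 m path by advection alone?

43.3

Hydraulic gradient i = (242.42 − 170.92) / 2750 = 71.5 / 2750 = 0.02600.
Darcy flux q = K · i = 0.7350 × 0.02600 = 0.01911 m/day.
Seepage velocity v = q / n_e = 0.01911 / 0.11 = 0.1737 m/day.
Travel time t = L / v = 2750 / 0.1737 = 15829 days = 43.34 years.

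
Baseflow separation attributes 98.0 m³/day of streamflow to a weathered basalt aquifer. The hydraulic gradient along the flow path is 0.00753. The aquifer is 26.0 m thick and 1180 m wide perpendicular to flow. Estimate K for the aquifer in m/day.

0.424

Cross-sectional area A = 1180 × 26.0 = 30680 m².
Hydraulic gradient i = 0.00753.
From Q = K·A·i, K = Q / (A·i) = 98.0 / (30680 × 0.007530) = 0.4242 m/day.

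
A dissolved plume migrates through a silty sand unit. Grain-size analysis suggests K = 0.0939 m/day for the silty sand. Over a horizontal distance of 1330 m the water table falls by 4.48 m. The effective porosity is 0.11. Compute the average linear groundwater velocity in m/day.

0.00288

Hydraulic gradient i = Δh / L = 4.48 / 1330 = 0.003368.
Darcy flux q = K · i = 0.09390 × 0.003368 = 0.0003163 m/day.
Seepage velocity v = q / n_e = 0.0003163 / 0.11 = 0.002875 m/day.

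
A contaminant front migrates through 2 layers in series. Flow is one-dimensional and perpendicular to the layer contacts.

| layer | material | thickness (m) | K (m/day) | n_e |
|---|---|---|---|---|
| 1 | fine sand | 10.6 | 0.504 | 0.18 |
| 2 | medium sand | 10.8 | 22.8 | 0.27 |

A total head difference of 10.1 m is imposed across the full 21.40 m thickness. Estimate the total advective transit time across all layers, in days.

10.3

With flow normal to the layers, continuity requires the same specific discharge q through every layer.
Σ(b_i/K_i) = 10.6/0.504 + 10.8/22.8 = 21.51 d.
q = Δh / Σ(b_i/K_i) = 10.1 / 21.51 = 0.4696 m/day.
In each layer the seepage velocity is v_i = q/n_i, so the layer transit time is t_i = b_i·n_i / q:
  layer 1 (fine sand): t_1 = 10.6 × 0.18 / 0.4696 = 4.063 d
  layer 2 (medium sand): t_2 = 10.8 × 0.27 / 0.4696 = 6.209 d
Total t = Σ t_i = 10.27 days.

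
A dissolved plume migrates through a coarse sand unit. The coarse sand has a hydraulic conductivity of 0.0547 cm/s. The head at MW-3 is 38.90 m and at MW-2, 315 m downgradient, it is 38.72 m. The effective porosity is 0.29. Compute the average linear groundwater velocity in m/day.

Convert K: 0.0547 cm/s × 864 = 47.26 m/day.
Hydraulic gradient i = (38.90 − 38.72) / 315 = 0.18 / 315 = 0.0005714.
Darcy flux q = K · i = 47.26 × 0.0005714 = 0.02701 m/day.
Seepage velocity v = q / n_e = 0.02701 / 0.29 = 0.09312 m/day.

0.0931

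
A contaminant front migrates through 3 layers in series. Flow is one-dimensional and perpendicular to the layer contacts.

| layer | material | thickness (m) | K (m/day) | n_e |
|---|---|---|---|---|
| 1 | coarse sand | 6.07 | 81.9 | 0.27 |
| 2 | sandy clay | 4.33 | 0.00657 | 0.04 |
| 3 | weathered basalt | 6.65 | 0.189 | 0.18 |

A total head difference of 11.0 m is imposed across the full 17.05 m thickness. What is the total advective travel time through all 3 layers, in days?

With flow normal to the layers, continuity requires the same specific discharge q through every layer.
Σ(b_i/K_i) = 6.07/81.9 + 4.33/0.00657 + 6.65/0.189 = 694.3 d.
q = Δh / Σ(b_i/K_i) = 11.0 / 694.3 = 0.01584 m/day.
In each layer the seepage velocity is v_i = q/n_i, so the layer transit time is t_i = b_i·n_i / q:
  layer 1 (coarse sand): t_1 = 6.07 × 0.27 / 0.01584 = 103.4 d
  layer 2 (sandy clay): t_2 = 4.33 × 0.04 / 0.01584 = 10.93 d
  layer 3 (weathered basalt): t_3 = 6.65 × 0.18 / 0.01584 = 75.55 d
Total t = Σ t_i = 189.9 days.

190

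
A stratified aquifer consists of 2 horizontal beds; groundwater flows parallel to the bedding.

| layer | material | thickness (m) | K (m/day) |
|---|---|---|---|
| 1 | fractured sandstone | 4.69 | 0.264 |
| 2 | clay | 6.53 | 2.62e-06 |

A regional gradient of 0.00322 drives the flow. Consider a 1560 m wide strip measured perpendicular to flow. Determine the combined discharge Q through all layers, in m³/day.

6.22

Flow is parallel to layering, so each bed carries its own Darcy discharge and the transmissivities add.
Σ(K_i·b_i) = 0.264×4.69 + 2.62e-06×6.53 = 1.238 m²/day.
Hydraulic gradient i = 0.00322.
Q = Σ(K_i·b_i) · W · i = 1.238 × 1560 × 0.003220 = 6.220 m³/day.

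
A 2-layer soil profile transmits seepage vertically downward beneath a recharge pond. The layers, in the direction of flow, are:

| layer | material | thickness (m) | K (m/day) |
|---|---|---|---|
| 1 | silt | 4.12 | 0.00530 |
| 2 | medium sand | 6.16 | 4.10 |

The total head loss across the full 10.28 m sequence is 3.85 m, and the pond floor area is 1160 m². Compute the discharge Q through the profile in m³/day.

5.73

Flow is perpendicular to layering, so the layers act in series and the equivalent K is the thickness-weighted harmonic mean.
Total thickness L = 4.12 + 6.16 = 10.28 m.
Σ(b_i/K_i) = 4.12/0.00530 + 6.16/4.10 = 778.9 d.
K_eq = L / Σ(b_i/K_i) = 10.28 / 778.9 = 0.01320 m/day.
Q = K_eq · A · (Δh/L) = 0.01320 × 1160 × (3.85/10.28) = 5.734 m³/day.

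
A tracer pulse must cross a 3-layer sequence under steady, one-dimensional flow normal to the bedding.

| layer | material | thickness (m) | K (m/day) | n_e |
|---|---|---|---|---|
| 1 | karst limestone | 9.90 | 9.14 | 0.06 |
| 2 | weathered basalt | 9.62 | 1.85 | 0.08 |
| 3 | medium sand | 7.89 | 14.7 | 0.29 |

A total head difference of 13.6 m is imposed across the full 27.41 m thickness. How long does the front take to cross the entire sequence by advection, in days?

1.83

With flow normal to the layers, continuity requires the same specific discharge q through every layer.
Σ(b_i/K_i) = 9.90/9.14 + 9.62/1.85 + 7.89/14.7 = 6.820 d.
q = Δh / Σ(b_i/K_i) = 13.6 / 6.820 = 1.994 m/day.
In each layer the seepage velocity is v_i = q/n_i, so the layer transit time is t_i = b_i·n_i / q:
  layer 1 (karst limestone): t_1 = 9.90 × 0.06 / 1.994 = 0.2979 d
  layer 2 (weathered basalt): t_2 = 9.62 × 0.08 / 1.994 = 0.3859 d
  layer 3 (medium sand): t_3 = 7.89 × 0.29 / 1.994 = 1.147 d
Total t = Σ t_i = 1.831 days.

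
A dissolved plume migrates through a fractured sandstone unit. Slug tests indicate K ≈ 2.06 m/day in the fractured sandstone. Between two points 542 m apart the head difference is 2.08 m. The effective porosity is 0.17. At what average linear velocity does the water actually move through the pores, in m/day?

0.0465

Hydraulic gradient i = Δh / L = 2.08 / 542 = 0.003838.
Darcy flux q = K · i = 2.060 × 0.003838 = 0.007906 m/day.
Seepage velocity v = q / n_e = 0.007906 / 0.17 = 0.04650 m/day.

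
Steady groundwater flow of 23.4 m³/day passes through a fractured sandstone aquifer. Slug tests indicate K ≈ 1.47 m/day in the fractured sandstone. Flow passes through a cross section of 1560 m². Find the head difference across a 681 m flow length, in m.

6.95

From Q = K·A·i, i = Q / (K·A) = 23.4 / (1.470 × 1560) = 0.01020.
Head loss Δh = i · L = 0.01020 × 681 = 6.949 m.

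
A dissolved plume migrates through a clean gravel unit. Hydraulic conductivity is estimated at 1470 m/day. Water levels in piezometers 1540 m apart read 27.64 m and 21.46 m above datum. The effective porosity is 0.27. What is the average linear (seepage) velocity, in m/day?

Hydraulic gradient i = (27.64 − 21.46) / 1540 = 6.18 / 1540 = 0.004013.
Darcy flux q = K · i = 1470 × 0.004013 = 5.899 m/day.
Seepage velocity v = q / n_e = 5.899 / 0.27 = 21.85 m/day.

21.8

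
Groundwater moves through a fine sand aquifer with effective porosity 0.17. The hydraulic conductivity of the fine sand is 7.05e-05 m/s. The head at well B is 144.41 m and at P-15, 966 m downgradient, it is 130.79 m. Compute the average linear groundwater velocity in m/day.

Convert K: 7.05e-05 m/s × 86400 = 6.091 m/day.
Hydraulic gradient i = (144.41 − 130.79) / 966 = 13.62 / 966 = 0.01410.
Darcy flux q = K · i = 6.091 × 0.01410 = 0.08588 m/day.
Seepage velocity v = q / n_e = 0.08588 / 0.17 = 0.5052 m/day.

0.505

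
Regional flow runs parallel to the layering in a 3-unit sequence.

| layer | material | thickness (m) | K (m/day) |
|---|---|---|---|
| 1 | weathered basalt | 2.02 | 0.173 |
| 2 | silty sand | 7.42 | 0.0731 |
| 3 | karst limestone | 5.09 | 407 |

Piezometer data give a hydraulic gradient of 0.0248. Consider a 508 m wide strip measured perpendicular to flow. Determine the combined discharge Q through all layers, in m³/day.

26100

Flow is parallel to layering, so each bed carries its own Darcy discharge and the transmissivities add.
Σ(K_i·b_i) = 0.173×2.02 + 0.0731×7.42 + 407×5.09 = 2073 m²/day.
Hydraulic gradient i = 0.0248.
Q = Σ(K_i·b_i) · W · i = 2073 × 508 × 0.02480 = 26110 m³/day.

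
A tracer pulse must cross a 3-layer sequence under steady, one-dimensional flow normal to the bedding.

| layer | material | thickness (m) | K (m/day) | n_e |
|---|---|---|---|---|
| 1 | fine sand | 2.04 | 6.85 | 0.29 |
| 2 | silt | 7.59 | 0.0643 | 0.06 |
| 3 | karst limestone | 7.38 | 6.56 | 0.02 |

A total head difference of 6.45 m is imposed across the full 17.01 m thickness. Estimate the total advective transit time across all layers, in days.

With flow normal to the layers, continuity requires the same specific discharge q through every layer.
Σ(b_i/K_i) = 2.04/6.85 + 7.59/0.0643 + 7.38/6.56 = 119.5 d.
q = Δh / Σ(b_i/K_i) = 6.45 / 119.5 = 0.05399 m/day.
In each layer the seepage velocity is v_i = q/n_i, so the layer transit time is t_i = b_i·n_i / q:
  layer 1 (fine sand): t_1 = 2.04 × 0.29 / 0.05399 = 10.96 d
  layer 2 (silt): t_2 = 7.59 × 0.06 / 0.05399 = 8.435 d
  layer 3 (karst limestone): t_3 = 7.38 × 0.02 / 0.05399 = 2.734 d
Total t = Σ t_i = 22.13 days.

22.1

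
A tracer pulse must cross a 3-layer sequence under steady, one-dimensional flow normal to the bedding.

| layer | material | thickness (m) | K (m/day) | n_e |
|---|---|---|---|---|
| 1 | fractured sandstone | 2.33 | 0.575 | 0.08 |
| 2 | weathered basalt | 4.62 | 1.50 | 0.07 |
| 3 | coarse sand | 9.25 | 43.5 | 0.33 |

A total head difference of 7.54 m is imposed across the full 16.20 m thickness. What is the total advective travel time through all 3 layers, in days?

With flow normal to the layers, continuity requires the same specific discharge q through every layer.
Σ(b_i/K_i) = 2.33/0.575 + 4.62/1.50 + 9.25/43.5 = 7.345 d.
q = Δh / Σ(b_i/K_i) = 7.54 / 7.345 = 1.027 m/day.
In each layer the seepage velocity is v_i = q/n_i, so the layer transit time is t_i = b_i·n_i / q:
  layer 1 (fractured sandstone): t_1 = 2.33 × 0.08 / 1.027 = 0.1816 d
  layer 2 (weathered basalt): t_2 = 4.62 × 0.07 / 1.027 = 0.3150 d
  layer 3 (coarse sand): t_3 = 9.25 × 0.33 / 1.027 = 2.973 d
Total t = Σ t_i = 3.470 days.

3.47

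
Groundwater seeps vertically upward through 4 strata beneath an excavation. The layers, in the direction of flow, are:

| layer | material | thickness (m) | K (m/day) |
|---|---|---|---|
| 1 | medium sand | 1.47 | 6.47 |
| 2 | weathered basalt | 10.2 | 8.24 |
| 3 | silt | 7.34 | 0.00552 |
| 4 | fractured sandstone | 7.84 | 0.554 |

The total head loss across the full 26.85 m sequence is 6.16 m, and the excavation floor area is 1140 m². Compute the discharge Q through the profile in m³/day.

Flow is perpendicular to layering, so the layers act in series and the equivalent K is the thickness-weighted harmonic mean.
Total thickness L = 1.47 + 10.2 + 7.34 + 7.84 = 26.85 m.
Σ(b_i/K_i) = 1.47/6.47 + 10.2/8.24 + 7.34/0.00552 + 7.84/0.554 = 1345 d.
K_eq = L / Σ(b_i/K_i) = 26.85 / 1345 = 0.01996 m/day.
Q = K_eq · A · (Δh/L) = 0.01996 × 1140 × (6.16/26.85) = 5.220 m³/day.

5.22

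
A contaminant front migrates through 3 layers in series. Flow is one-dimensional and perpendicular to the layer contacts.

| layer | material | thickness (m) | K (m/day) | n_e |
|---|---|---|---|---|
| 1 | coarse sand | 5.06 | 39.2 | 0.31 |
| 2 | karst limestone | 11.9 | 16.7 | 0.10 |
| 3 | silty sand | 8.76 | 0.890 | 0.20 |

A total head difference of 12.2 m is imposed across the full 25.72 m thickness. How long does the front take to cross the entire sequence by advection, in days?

3.95

With flow normal to the layers, continuity requires the same specific discharge q through every layer.
Σ(b_i/K_i) = 5.06/39.2 + 11.9/16.7 + 8.76/0.890 = 10.68 d.
q = Δh / Σ(b_i/K_i) = 12.2 / 10.68 = 1.142 m/day.
In each layer the seepage velocity is v_i = q/n_i, so the layer transit time is t_i = b_i·n_i / q:
  layer 1 (coarse sand): t_1 = 5.06 × 0.31 / 1.142 = 1.374 d
  layer 2 (karst limestone): t_2 = 11.9 × 0.10 / 1.142 = 1.042 d
  layer 3 (silty sand): t_3 = 8.76 × 0.20 / 1.142 = 1.534 d
Total t = Σ t_i = 3.950 days.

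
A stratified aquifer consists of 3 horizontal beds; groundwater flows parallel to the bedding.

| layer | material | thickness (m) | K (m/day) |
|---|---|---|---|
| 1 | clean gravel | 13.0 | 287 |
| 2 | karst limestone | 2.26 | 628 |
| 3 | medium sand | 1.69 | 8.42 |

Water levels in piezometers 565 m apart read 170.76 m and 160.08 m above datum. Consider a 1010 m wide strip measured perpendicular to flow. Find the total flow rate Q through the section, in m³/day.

Flow is parallel to layering, so each bed carries its own Darcy discharge and the transmissivities add.
Σ(K_i·b_i) = 287×13.0 + 628×2.26 + 8.42×1.69 = 5165 m²/day.
Hydraulic gradient i = (170.76 − 160.08) / 565 = 10.68 / 565 = 0.01890.
Q = Σ(K_i·b_i) · W · i = 5165 × 1010 × 0.01890 = 98599 m³/day.

98600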